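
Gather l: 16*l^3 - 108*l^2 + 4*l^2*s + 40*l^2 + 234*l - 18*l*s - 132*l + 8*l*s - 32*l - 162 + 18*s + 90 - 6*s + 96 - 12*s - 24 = 16*l^3 + l^2*(4*s - 68) + l*(70 - 10*s)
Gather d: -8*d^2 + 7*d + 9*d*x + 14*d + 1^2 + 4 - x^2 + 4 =-8*d^2 + d*(9*x + 21) - x^2 + 9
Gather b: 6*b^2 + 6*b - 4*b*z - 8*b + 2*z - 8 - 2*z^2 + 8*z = 6*b^2 + b*(-4*z - 2) - 2*z^2 + 10*z - 8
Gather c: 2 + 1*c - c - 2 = 0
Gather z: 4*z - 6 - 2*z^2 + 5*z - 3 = -2*z^2 + 9*z - 9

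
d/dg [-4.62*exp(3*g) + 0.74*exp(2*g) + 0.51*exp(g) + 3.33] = (-13.86*exp(2*g) + 1.48*exp(g) + 0.51)*exp(g)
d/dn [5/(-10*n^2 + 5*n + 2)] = 25*(4*n - 1)/(-10*n^2 + 5*n + 2)^2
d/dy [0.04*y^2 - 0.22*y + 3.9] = 0.08*y - 0.22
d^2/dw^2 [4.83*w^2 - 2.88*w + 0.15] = 9.66000000000000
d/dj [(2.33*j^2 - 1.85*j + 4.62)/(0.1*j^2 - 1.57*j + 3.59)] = (-3.4731*j^2 + 15.8054*j + 0.6119)/(0.01*j^4 - 0.314*j^3 + 3.1829*j^2 - 11.2726*j + 12.8881)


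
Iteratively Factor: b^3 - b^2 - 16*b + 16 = (b - 4)*(b^2 + 3*b - 4) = (b - 4)*(b - 1)*(b + 4)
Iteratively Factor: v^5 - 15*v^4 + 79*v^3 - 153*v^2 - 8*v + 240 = (v - 4)*(v^4 - 11*v^3 + 35*v^2 - 13*v - 60) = (v - 5)*(v - 4)*(v^3 - 6*v^2 + 5*v + 12) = (v - 5)*(v - 4)*(v - 3)*(v^2 - 3*v - 4) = (v - 5)*(v - 4)^2*(v - 3)*(v + 1)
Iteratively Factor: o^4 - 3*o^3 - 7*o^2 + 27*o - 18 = (o - 1)*(o^3 - 2*o^2 - 9*o + 18) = (o - 2)*(o - 1)*(o^2 - 9) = (o - 3)*(o - 2)*(o - 1)*(o + 3)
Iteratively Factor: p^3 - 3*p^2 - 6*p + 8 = (p + 2)*(p^2 - 5*p + 4) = (p - 1)*(p + 2)*(p - 4)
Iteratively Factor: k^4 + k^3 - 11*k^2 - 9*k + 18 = (k - 3)*(k^3 + 4*k^2 + k - 6) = (k - 3)*(k + 3)*(k^2 + k - 2) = (k - 3)*(k - 1)*(k + 3)*(k + 2)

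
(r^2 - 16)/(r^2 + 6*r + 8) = (r - 4)/(r + 2)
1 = 1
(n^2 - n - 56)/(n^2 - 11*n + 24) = (n + 7)/(n - 3)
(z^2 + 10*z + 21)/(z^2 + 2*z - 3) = (z + 7)/(z - 1)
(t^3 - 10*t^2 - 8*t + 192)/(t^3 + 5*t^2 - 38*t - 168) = (t - 8)/(t + 7)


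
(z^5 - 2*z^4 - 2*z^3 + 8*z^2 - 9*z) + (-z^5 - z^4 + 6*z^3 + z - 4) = -3*z^4 + 4*z^3 + 8*z^2 - 8*z - 4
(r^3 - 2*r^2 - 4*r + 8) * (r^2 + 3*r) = r^5 + r^4 - 10*r^3 - 4*r^2 + 24*r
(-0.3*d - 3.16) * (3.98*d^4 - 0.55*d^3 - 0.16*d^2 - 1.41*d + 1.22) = -1.194*d^5 - 12.4118*d^4 + 1.786*d^3 + 0.9286*d^2 + 4.0896*d - 3.8552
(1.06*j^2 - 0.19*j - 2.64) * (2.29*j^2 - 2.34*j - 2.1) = 2.4274*j^4 - 2.9155*j^3 - 7.827*j^2 + 6.5766*j + 5.544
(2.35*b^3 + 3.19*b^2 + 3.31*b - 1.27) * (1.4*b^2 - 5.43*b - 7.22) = 3.29*b^5 - 8.2945*b^4 - 29.6547*b^3 - 42.7831*b^2 - 17.0021*b + 9.1694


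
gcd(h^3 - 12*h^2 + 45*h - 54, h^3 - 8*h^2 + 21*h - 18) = h^2 - 6*h + 9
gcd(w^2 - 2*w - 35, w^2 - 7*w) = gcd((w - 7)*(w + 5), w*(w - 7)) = w - 7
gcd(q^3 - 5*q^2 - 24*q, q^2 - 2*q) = q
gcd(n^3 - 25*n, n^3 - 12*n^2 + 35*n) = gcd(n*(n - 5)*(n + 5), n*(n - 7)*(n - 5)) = n^2 - 5*n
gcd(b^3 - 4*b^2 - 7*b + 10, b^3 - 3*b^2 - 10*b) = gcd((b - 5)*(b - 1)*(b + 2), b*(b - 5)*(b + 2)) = b^2 - 3*b - 10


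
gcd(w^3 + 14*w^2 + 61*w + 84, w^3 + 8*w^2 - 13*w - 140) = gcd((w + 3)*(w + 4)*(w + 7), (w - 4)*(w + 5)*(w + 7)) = w + 7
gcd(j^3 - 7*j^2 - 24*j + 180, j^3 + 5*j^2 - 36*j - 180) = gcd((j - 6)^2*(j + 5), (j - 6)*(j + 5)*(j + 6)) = j^2 - j - 30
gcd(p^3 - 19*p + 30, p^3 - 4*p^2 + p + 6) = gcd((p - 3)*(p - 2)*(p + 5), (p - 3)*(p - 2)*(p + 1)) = p^2 - 5*p + 6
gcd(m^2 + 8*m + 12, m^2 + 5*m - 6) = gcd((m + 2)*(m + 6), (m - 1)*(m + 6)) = m + 6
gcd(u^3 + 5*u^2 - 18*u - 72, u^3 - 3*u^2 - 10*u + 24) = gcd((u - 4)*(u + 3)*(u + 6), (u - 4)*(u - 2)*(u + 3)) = u^2 - u - 12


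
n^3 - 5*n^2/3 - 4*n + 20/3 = (n - 2)*(n - 5/3)*(n + 2)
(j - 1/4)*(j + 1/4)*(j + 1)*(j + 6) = j^4 + 7*j^3 + 95*j^2/16 - 7*j/16 - 3/8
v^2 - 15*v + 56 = (v - 8)*(v - 7)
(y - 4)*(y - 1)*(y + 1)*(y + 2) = y^4 - 2*y^3 - 9*y^2 + 2*y + 8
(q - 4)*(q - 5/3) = q^2 - 17*q/3 + 20/3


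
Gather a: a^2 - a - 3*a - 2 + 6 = a^2 - 4*a + 4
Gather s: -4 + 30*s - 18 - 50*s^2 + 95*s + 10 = -50*s^2 + 125*s - 12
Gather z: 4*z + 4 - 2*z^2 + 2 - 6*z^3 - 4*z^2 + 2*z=-6*z^3 - 6*z^2 + 6*z + 6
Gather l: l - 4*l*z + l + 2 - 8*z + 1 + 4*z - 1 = l*(2 - 4*z) - 4*z + 2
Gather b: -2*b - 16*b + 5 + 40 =45 - 18*b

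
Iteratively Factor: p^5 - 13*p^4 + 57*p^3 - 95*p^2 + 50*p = (p)*(p^4 - 13*p^3 + 57*p^2 - 95*p + 50) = p*(p - 5)*(p^3 - 8*p^2 + 17*p - 10) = p*(p - 5)*(p - 2)*(p^2 - 6*p + 5) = p*(p - 5)*(p - 2)*(p - 1)*(p - 5)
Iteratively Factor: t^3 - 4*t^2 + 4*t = (t - 2)*(t^2 - 2*t) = t*(t - 2)*(t - 2)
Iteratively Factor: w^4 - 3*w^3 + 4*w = (w + 1)*(w^3 - 4*w^2 + 4*w) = w*(w + 1)*(w^2 - 4*w + 4) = w*(w - 2)*(w + 1)*(w - 2)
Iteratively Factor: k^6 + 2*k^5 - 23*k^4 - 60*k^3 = (k - 5)*(k^5 + 7*k^4 + 12*k^3) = k*(k - 5)*(k^4 + 7*k^3 + 12*k^2) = k*(k - 5)*(k + 4)*(k^3 + 3*k^2) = k^2*(k - 5)*(k + 4)*(k^2 + 3*k) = k^2*(k - 5)*(k + 3)*(k + 4)*(k)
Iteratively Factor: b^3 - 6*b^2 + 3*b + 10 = (b - 2)*(b^2 - 4*b - 5) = (b - 2)*(b + 1)*(b - 5)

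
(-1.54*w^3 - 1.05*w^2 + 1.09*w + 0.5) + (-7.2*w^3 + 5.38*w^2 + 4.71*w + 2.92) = -8.74*w^3 + 4.33*w^2 + 5.8*w + 3.42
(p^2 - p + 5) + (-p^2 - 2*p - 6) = -3*p - 1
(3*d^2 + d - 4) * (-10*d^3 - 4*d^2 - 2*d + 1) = -30*d^5 - 22*d^4 + 30*d^3 + 17*d^2 + 9*d - 4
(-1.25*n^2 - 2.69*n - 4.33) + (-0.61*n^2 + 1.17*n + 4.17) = -1.86*n^2 - 1.52*n - 0.16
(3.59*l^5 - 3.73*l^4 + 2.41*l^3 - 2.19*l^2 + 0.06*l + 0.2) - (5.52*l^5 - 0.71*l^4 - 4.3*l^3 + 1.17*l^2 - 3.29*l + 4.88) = -1.93*l^5 - 3.02*l^4 + 6.71*l^3 - 3.36*l^2 + 3.35*l - 4.68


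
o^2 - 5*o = o*(o - 5)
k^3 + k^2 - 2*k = k*(k - 1)*(k + 2)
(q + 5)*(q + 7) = q^2 + 12*q + 35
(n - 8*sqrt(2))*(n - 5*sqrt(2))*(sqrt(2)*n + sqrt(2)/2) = sqrt(2)*n^3 - 26*n^2 + sqrt(2)*n^2/2 - 13*n + 80*sqrt(2)*n + 40*sqrt(2)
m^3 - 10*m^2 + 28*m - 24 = (m - 6)*(m - 2)^2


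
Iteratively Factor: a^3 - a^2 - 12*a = (a)*(a^2 - a - 12) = a*(a - 4)*(a + 3)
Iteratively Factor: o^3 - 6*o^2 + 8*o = (o)*(o^2 - 6*o + 8) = o*(o - 4)*(o - 2)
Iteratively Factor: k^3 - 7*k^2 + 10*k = (k - 5)*(k^2 - 2*k) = (k - 5)*(k - 2)*(k)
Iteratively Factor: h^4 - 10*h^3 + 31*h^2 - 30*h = (h)*(h^3 - 10*h^2 + 31*h - 30) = h*(h - 3)*(h^2 - 7*h + 10) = h*(h - 3)*(h - 2)*(h - 5)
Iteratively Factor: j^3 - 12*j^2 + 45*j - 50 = (j - 5)*(j^2 - 7*j + 10) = (j - 5)^2*(j - 2)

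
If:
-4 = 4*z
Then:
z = -1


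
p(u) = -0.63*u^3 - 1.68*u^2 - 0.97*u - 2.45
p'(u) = -1.89*u^2 - 3.36*u - 0.97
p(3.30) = -46.59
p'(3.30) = -32.64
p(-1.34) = -2.65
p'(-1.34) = 0.14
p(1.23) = -7.36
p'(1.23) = -7.96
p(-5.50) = 56.88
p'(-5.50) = -39.66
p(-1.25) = -2.63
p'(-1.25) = 0.28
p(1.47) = -9.51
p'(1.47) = -9.99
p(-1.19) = -2.61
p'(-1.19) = 0.35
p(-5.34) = 50.76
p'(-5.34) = -36.92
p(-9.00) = 329.47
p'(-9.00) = -123.82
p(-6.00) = 78.97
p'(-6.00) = -48.85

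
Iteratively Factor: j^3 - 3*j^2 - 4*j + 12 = (j - 2)*(j^2 - j - 6) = (j - 3)*(j - 2)*(j + 2)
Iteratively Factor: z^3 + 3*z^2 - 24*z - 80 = (z + 4)*(z^2 - z - 20) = (z + 4)^2*(z - 5)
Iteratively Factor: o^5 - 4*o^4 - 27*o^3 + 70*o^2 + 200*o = (o - 5)*(o^4 + o^3 - 22*o^2 - 40*o) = (o - 5)*(o + 2)*(o^3 - o^2 - 20*o) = (o - 5)^2*(o + 2)*(o^2 + 4*o) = (o - 5)^2*(o + 2)*(o + 4)*(o)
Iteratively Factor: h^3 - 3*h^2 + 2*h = (h - 2)*(h^2 - h) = h*(h - 2)*(h - 1)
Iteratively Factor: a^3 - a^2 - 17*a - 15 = (a + 3)*(a^2 - 4*a - 5) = (a + 1)*(a + 3)*(a - 5)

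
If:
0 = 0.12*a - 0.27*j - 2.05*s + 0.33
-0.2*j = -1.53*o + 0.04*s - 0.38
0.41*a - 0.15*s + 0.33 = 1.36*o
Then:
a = -3.51746860624145*s - 1.36105930622902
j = 0.617306975009325 - 9.15591197314435*s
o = -1.17070744746985*s - 0.167672290848454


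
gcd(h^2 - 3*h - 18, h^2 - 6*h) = h - 6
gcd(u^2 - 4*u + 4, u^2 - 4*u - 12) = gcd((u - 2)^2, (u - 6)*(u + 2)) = 1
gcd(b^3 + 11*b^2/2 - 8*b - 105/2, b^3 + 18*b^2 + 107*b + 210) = b + 5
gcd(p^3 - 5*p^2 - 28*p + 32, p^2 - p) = p - 1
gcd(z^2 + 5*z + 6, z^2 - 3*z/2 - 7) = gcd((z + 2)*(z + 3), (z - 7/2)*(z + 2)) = z + 2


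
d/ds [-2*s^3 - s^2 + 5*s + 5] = -6*s^2 - 2*s + 5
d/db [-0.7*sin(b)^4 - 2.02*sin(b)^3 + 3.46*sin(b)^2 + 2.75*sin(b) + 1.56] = (-2.8*sin(b)^3 - 6.06*sin(b)^2 + 6.92*sin(b) + 2.75)*cos(b)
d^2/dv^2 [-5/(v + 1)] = -10/(v + 1)^3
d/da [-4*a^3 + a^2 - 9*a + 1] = -12*a^2 + 2*a - 9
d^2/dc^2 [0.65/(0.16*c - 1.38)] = 0.03328/(0.16*c - 1.38)^3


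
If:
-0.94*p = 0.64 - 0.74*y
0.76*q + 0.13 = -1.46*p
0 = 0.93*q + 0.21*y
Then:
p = 0.01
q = -0.20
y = 0.88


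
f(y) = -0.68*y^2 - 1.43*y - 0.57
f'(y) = -1.36*y - 1.43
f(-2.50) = -1.24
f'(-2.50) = 1.97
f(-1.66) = -0.07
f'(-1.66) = 0.83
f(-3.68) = -4.52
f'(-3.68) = 3.57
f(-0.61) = 0.05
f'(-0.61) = -0.60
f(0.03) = -0.61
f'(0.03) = -1.47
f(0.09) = -0.70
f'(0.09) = -1.55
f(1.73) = -5.08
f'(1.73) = -3.78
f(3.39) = -13.23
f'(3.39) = -6.04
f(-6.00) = -16.47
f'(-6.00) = 6.73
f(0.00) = -0.57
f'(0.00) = -1.43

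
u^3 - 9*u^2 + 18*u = u*(u - 6)*(u - 3)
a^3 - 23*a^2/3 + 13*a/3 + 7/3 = (a - 7)*(a - 1)*(a + 1/3)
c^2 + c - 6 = (c - 2)*(c + 3)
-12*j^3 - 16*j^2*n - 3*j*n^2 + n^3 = (-6*j + n)*(j + n)*(2*j + n)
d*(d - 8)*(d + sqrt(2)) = d^3 - 8*d^2 + sqrt(2)*d^2 - 8*sqrt(2)*d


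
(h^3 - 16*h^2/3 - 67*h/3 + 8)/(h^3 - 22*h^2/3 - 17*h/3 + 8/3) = (h + 3)/(h + 1)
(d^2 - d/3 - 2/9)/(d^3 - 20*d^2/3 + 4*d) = (d + 1/3)/(d*(d - 6))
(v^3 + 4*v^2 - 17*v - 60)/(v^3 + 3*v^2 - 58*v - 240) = (v^2 - v - 12)/(v^2 - 2*v - 48)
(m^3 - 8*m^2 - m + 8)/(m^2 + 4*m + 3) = (m^2 - 9*m + 8)/(m + 3)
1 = 1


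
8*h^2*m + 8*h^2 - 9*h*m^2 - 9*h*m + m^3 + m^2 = (-8*h + m)*(-h + m)*(m + 1)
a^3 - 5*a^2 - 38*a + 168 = (a - 7)*(a - 4)*(a + 6)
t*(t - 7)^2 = t^3 - 14*t^2 + 49*t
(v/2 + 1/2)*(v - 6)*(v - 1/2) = v^3/2 - 11*v^2/4 - 7*v/4 + 3/2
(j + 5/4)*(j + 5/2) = j^2 + 15*j/4 + 25/8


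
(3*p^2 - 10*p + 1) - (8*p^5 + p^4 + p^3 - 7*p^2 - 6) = -8*p^5 - p^4 - p^3 + 10*p^2 - 10*p + 7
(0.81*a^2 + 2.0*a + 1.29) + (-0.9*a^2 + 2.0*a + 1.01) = -0.09*a^2 + 4.0*a + 2.3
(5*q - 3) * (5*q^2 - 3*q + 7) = 25*q^3 - 30*q^2 + 44*q - 21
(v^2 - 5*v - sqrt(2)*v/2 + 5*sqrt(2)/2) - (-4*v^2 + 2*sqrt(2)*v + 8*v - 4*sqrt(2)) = 5*v^2 - 13*v - 5*sqrt(2)*v/2 + 13*sqrt(2)/2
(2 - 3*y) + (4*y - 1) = y + 1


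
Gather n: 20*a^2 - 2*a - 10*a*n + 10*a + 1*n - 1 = 20*a^2 + 8*a + n*(1 - 10*a) - 1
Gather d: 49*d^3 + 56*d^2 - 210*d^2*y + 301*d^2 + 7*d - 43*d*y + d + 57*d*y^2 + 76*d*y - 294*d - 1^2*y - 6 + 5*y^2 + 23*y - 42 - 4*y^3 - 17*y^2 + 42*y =49*d^3 + d^2*(357 - 210*y) + d*(57*y^2 + 33*y - 286) - 4*y^3 - 12*y^2 + 64*y - 48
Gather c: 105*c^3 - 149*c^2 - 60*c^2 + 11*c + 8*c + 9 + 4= 105*c^3 - 209*c^2 + 19*c + 13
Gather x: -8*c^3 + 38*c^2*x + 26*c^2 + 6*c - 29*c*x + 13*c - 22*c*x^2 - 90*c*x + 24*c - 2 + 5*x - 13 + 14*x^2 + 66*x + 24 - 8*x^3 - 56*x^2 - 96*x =-8*c^3 + 26*c^2 + 43*c - 8*x^3 + x^2*(-22*c - 42) + x*(38*c^2 - 119*c - 25) + 9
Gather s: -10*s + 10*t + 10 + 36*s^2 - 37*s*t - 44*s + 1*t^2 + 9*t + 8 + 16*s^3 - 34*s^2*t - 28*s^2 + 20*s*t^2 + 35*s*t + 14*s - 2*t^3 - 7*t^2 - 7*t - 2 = 16*s^3 + s^2*(8 - 34*t) + s*(20*t^2 - 2*t - 40) - 2*t^3 - 6*t^2 + 12*t + 16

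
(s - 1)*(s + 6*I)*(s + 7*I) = s^3 - s^2 + 13*I*s^2 - 42*s - 13*I*s + 42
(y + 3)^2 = y^2 + 6*y + 9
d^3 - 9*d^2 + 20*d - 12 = (d - 6)*(d - 2)*(d - 1)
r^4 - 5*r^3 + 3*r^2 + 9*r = r*(r - 3)^2*(r + 1)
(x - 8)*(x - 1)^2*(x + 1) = x^4 - 9*x^3 + 7*x^2 + 9*x - 8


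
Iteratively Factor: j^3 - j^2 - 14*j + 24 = (j - 2)*(j^2 + j - 12) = (j - 3)*(j - 2)*(j + 4)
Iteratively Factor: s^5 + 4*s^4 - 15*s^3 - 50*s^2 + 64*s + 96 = (s + 4)*(s^4 - 15*s^2 + 10*s + 24) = (s - 3)*(s + 4)*(s^3 + 3*s^2 - 6*s - 8) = (s - 3)*(s - 2)*(s + 4)*(s^2 + 5*s + 4) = (s - 3)*(s - 2)*(s + 4)^2*(s + 1)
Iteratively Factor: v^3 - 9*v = (v - 3)*(v^2 + 3*v) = (v - 3)*(v + 3)*(v)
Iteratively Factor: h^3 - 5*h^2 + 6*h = (h)*(h^2 - 5*h + 6) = h*(h - 3)*(h - 2)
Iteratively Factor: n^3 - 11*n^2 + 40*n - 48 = (n - 4)*(n^2 - 7*n + 12) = (n - 4)*(n - 3)*(n - 4)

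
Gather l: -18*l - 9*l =-27*l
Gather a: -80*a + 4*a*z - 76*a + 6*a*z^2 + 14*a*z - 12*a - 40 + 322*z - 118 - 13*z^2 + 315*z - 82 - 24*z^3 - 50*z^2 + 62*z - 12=a*(6*z^2 + 18*z - 168) - 24*z^3 - 63*z^2 + 699*z - 252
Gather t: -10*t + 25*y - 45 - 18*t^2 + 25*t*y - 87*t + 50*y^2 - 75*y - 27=-18*t^2 + t*(25*y - 97) + 50*y^2 - 50*y - 72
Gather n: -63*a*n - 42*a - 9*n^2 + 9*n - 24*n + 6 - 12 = -42*a - 9*n^2 + n*(-63*a - 15) - 6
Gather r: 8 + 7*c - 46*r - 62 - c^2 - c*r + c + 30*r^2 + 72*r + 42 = -c^2 + 8*c + 30*r^2 + r*(26 - c) - 12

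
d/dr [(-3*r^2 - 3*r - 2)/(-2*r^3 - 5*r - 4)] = (3*(2*r + 1)*(2*r^3 + 5*r + 4) - (6*r^2 + 5)*(3*r^2 + 3*r + 2))/(2*r^3 + 5*r + 4)^2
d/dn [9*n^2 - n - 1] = 18*n - 1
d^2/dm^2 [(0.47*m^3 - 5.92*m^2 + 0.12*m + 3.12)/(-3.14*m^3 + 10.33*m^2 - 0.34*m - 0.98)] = (1.4210854715202e-14*m^7 + 86.2476360000001*m^6 - 4.08827999999903*m^5 - 366.355104*m^4 + 1370.782644*m^3 - 1654.501368*m^2 + 113.356392*m - 52.440256)/(30.959144*m^9 - 305.549004*m^8 + 1015.25463*m^7 - 1139.485561*m^6 - 80.792826*m^5 + 316.41921*m^4 - 11.565464*m^3 - 29.422932*m^2 + 0.979608*m + 0.941192)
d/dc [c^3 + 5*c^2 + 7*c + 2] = 3*c^2 + 10*c + 7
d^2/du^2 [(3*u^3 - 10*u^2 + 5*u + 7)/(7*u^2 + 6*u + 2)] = 2*(731*u^3 + 1557*u^2 + 708*u + 54)/(343*u^6 + 882*u^5 + 1050*u^4 + 720*u^3 + 300*u^2 + 72*u + 8)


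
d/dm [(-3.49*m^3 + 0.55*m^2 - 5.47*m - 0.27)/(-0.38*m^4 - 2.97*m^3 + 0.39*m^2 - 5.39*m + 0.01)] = (-1.3262*m^6 + 0.417999999999999*m^5 - 5.9634*m^4 + 4.72000000000001*m^3 - 3.3416*m^2 + 0.221599999999999*m - 1.51)/(0.1444*m^8 + 2.2572*m^7 + 8.5245*m^6 + 1.7798*m^5 + 32.1611*m^4 - 4.2636*m^3 + 29.0599*m^2 - 0.1078*m + 0.0001)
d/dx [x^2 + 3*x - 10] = 2*x + 3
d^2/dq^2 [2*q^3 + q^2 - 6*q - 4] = 12*q + 2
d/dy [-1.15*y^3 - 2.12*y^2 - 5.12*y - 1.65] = -3.45*y^2 - 4.24*y - 5.12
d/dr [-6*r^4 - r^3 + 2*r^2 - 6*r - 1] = -24*r^3 - 3*r^2 + 4*r - 6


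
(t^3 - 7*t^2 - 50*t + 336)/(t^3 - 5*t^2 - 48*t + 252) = (t - 8)/(t - 6)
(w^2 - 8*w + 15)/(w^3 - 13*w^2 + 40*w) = (w - 3)/(w*(w - 8))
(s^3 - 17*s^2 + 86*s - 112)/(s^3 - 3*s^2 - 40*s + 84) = (s - 8)/(s + 6)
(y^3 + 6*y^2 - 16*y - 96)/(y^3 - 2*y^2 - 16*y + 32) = (y + 6)/(y - 2)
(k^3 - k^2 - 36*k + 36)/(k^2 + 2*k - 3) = (k^2 - 36)/(k + 3)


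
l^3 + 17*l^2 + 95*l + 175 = (l + 5)^2*(l + 7)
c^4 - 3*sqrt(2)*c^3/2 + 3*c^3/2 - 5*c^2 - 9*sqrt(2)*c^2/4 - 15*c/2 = c*(c + 3/2)*(c - 5*sqrt(2)/2)*(c + sqrt(2))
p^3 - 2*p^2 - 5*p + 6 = (p - 3)*(p - 1)*(p + 2)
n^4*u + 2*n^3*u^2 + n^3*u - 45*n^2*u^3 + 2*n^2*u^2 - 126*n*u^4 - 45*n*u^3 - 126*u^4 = (n - 7*u)*(n + 3*u)*(n + 6*u)*(n*u + u)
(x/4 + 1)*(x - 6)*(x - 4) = x^3/4 - 3*x^2/2 - 4*x + 24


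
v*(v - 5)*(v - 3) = v^3 - 8*v^2 + 15*v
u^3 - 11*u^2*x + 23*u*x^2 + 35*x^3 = (u - 7*x)*(u - 5*x)*(u + x)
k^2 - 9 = (k - 3)*(k + 3)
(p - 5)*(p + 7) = p^2 + 2*p - 35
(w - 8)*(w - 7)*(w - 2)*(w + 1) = w^4 - 16*w^3 + 69*w^2 - 26*w - 112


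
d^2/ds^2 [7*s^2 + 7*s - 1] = 14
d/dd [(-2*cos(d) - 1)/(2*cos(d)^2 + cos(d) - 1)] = (4*sin(d)^2 - 4*cos(d) - 7)*sin(d)/(cos(d) + cos(2*d))^2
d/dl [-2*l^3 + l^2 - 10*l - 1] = -6*l^2 + 2*l - 10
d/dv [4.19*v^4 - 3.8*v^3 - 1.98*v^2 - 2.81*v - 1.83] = 16.76*v^3 - 11.4*v^2 - 3.96*v - 2.81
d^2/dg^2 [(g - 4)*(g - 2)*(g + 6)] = 6*g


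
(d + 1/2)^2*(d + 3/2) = d^3 + 5*d^2/2 + 7*d/4 + 3/8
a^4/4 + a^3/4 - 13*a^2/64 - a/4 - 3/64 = (a/4 + 1/4)*(a - 1)*(a + 1/4)*(a + 3/4)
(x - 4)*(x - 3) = x^2 - 7*x + 12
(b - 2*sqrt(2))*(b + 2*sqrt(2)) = b^2 - 8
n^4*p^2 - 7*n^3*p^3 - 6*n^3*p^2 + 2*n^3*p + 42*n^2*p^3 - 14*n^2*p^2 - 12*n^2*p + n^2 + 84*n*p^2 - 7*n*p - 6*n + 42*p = (n - 6)*(n - 7*p)*(n*p + 1)^2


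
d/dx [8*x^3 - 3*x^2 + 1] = 6*x*(4*x - 1)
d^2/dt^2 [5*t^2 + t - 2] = 10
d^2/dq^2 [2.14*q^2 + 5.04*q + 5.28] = 4.28000000000000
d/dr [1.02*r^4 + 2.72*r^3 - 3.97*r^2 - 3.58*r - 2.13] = 4.08*r^3 + 8.16*r^2 - 7.94*r - 3.58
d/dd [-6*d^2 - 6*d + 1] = -12*d - 6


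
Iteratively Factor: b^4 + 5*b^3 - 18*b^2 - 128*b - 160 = (b + 4)*(b^3 + b^2 - 22*b - 40) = (b + 2)*(b + 4)*(b^2 - b - 20) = (b - 5)*(b + 2)*(b + 4)*(b + 4)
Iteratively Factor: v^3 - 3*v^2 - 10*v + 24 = (v + 3)*(v^2 - 6*v + 8) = (v - 2)*(v + 3)*(v - 4)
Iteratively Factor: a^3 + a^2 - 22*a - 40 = (a + 4)*(a^2 - 3*a - 10) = (a + 2)*(a + 4)*(a - 5)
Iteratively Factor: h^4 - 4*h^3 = (h)*(h^3 - 4*h^2) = h^2*(h^2 - 4*h) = h^2*(h - 4)*(h)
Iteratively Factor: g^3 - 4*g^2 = (g)*(g^2 - 4*g) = g*(g - 4)*(g)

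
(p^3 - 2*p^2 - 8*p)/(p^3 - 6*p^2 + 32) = p/(p - 4)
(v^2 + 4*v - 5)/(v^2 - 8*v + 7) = (v + 5)/(v - 7)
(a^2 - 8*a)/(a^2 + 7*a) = (a - 8)/(a + 7)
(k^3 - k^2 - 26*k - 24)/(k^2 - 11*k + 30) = (k^2 + 5*k + 4)/(k - 5)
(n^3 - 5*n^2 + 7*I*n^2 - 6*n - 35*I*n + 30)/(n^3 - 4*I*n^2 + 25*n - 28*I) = (n^3 + n^2*(-5 + 7*I) - n*(6 + 35*I) + 30)/(n^3 - 4*I*n^2 + 25*n - 28*I)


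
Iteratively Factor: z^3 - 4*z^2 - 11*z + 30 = (z - 2)*(z^2 - 2*z - 15) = (z - 5)*(z - 2)*(z + 3)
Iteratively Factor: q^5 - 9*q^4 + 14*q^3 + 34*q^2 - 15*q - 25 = (q - 5)*(q^4 - 4*q^3 - 6*q^2 + 4*q + 5) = (q - 5)*(q + 1)*(q^3 - 5*q^2 - q + 5) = (q - 5)^2*(q + 1)*(q^2 - 1) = (q - 5)^2*(q - 1)*(q + 1)*(q + 1)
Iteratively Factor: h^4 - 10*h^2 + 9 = (h + 1)*(h^3 - h^2 - 9*h + 9) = (h - 3)*(h + 1)*(h^2 + 2*h - 3) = (h - 3)*(h + 1)*(h + 3)*(h - 1)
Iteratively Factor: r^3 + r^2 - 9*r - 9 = (r + 1)*(r^2 - 9) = (r + 1)*(r + 3)*(r - 3)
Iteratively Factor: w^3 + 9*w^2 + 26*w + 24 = (w + 2)*(w^2 + 7*w + 12) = (w + 2)*(w + 3)*(w + 4)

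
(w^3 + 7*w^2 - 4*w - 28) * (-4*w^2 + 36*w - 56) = -4*w^5 + 8*w^4 + 212*w^3 - 424*w^2 - 784*w + 1568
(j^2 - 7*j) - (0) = j^2 - 7*j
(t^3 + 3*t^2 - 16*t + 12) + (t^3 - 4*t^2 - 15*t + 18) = 2*t^3 - t^2 - 31*t + 30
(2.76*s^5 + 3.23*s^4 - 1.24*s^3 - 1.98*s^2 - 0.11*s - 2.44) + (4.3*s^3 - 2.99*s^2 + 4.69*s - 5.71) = 2.76*s^5 + 3.23*s^4 + 3.06*s^3 - 4.97*s^2 + 4.58*s - 8.15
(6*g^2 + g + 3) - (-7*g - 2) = 6*g^2 + 8*g + 5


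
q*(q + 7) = q^2 + 7*q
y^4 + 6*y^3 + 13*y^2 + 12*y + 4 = (y + 1)^2*(y + 2)^2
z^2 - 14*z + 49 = (z - 7)^2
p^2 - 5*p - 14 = (p - 7)*(p + 2)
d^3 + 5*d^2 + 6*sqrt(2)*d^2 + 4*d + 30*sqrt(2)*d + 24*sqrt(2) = (d + 1)*(d + 4)*(d + 6*sqrt(2))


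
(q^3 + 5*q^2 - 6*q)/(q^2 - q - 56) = q*(-q^2 - 5*q + 6)/(-q^2 + q + 56)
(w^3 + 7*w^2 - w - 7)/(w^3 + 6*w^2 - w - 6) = (w + 7)/(w + 6)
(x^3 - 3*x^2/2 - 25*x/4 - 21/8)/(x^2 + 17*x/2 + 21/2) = (x^2 - 3*x - 7/4)/(x + 7)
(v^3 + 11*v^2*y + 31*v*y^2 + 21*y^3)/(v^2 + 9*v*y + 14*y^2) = (v^2 + 4*v*y + 3*y^2)/(v + 2*y)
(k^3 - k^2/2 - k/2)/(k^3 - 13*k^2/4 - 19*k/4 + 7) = 2*k*(2*k + 1)/(4*k^2 - 9*k - 28)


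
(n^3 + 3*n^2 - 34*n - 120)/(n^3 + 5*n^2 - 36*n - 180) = (n + 4)/(n + 6)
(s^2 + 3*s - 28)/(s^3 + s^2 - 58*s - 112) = (s - 4)/(s^2 - 6*s - 16)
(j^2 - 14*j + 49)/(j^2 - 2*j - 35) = (j - 7)/(j + 5)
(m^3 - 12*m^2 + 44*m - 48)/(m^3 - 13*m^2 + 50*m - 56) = (m - 6)/(m - 7)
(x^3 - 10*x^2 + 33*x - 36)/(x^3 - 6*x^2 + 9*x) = (x - 4)/x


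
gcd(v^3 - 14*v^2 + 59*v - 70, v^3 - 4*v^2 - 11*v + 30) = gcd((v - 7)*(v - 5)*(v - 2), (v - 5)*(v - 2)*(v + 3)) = v^2 - 7*v + 10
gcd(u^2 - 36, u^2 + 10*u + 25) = 1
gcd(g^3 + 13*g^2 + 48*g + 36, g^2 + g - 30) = g + 6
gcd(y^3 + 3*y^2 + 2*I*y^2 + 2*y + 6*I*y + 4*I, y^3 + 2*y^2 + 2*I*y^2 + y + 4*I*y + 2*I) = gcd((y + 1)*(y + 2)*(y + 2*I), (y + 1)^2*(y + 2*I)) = y^2 + y*(1 + 2*I) + 2*I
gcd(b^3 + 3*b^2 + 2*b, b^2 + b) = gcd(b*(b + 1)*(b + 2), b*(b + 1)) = b^2 + b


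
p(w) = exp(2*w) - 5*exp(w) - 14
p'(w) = 2*exp(2*w) - 5*exp(w)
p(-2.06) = -14.62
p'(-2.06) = -0.60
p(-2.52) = -14.40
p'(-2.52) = -0.39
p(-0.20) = -17.42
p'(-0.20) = -2.75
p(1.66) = -12.64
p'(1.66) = 29.02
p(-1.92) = -14.71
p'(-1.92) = -0.69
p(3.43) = 784.98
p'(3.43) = 1752.35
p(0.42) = -19.29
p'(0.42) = -2.98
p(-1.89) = -14.73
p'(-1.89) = -0.71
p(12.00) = 26488308341.89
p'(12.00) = 52977430485.73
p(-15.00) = -14.00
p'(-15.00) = 0.00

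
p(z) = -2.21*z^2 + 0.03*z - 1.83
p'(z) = 0.03 - 4.42*z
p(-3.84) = -34.53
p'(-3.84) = 17.00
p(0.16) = -1.88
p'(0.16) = -0.68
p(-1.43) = -6.39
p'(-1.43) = 6.35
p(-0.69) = -2.90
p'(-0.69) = 3.08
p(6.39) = -91.88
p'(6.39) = -28.21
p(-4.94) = -55.91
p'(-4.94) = 21.86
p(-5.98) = -81.04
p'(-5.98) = 26.46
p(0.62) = -2.66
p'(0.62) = -2.71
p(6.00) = -81.21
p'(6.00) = -26.49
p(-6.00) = -81.57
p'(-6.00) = 26.55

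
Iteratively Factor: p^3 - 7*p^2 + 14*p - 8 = (p - 4)*(p^2 - 3*p + 2) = (p - 4)*(p - 1)*(p - 2)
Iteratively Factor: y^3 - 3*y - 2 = (y + 1)*(y^2 - y - 2) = (y - 2)*(y + 1)*(y + 1)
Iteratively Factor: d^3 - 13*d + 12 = (d - 3)*(d^2 + 3*d - 4) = (d - 3)*(d + 4)*(d - 1)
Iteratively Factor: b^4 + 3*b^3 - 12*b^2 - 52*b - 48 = (b + 2)*(b^3 + b^2 - 14*b - 24) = (b - 4)*(b + 2)*(b^2 + 5*b + 6) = (b - 4)*(b + 2)^2*(b + 3)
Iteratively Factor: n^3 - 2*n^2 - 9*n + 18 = (n + 3)*(n^2 - 5*n + 6) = (n - 3)*(n + 3)*(n - 2)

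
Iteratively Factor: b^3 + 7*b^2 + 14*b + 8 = (b + 1)*(b^2 + 6*b + 8) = (b + 1)*(b + 4)*(b + 2)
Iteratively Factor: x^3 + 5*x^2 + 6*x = (x)*(x^2 + 5*x + 6) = x*(x + 3)*(x + 2)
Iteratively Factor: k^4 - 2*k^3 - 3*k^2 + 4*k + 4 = (k + 1)*(k^3 - 3*k^2 + 4) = (k + 1)^2*(k^2 - 4*k + 4) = (k - 2)*(k + 1)^2*(k - 2)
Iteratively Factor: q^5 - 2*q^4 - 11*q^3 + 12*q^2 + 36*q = (q + 2)*(q^4 - 4*q^3 - 3*q^2 + 18*q) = (q - 3)*(q + 2)*(q^3 - q^2 - 6*q) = (q - 3)*(q + 2)^2*(q^2 - 3*q) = (q - 3)^2*(q + 2)^2*(q)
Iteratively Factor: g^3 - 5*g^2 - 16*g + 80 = (g + 4)*(g^2 - 9*g + 20) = (g - 5)*(g + 4)*(g - 4)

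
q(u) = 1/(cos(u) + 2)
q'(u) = sin(u)/(cos(u) + 2)^2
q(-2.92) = 0.98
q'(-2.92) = -0.21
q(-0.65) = 0.36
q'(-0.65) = -0.08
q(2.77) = 0.94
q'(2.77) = 0.32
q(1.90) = 0.60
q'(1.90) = 0.34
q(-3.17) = 1.00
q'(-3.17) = 0.03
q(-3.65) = 0.89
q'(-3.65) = 0.38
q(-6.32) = 0.33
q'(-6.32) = -0.00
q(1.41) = 0.46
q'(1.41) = 0.21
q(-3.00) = 0.99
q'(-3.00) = -0.14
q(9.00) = 0.92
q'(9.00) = 0.35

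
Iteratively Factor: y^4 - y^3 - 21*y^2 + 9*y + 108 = (y + 3)*(y^3 - 4*y^2 - 9*y + 36) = (y - 3)*(y + 3)*(y^2 - y - 12) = (y - 3)*(y + 3)^2*(y - 4)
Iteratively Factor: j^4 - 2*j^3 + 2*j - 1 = (j + 1)*(j^3 - 3*j^2 + 3*j - 1) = (j - 1)*(j + 1)*(j^2 - 2*j + 1) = (j - 1)^2*(j + 1)*(j - 1)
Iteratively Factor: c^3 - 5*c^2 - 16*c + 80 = (c - 4)*(c^2 - c - 20) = (c - 4)*(c + 4)*(c - 5)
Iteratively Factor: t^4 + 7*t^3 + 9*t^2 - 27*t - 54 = (t + 3)*(t^3 + 4*t^2 - 3*t - 18) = (t - 2)*(t + 3)*(t^2 + 6*t + 9) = (t - 2)*(t + 3)^2*(t + 3)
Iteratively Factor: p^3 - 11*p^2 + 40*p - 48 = (p - 3)*(p^2 - 8*p + 16) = (p - 4)*(p - 3)*(p - 4)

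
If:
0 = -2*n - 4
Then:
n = -2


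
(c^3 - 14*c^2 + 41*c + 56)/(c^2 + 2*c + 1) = (c^2 - 15*c + 56)/(c + 1)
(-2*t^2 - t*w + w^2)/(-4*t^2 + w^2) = (t + w)/(2*t + w)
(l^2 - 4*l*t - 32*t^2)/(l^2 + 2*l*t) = (l^2 - 4*l*t - 32*t^2)/(l*(l + 2*t))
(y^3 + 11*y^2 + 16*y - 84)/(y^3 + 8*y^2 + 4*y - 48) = (y + 7)/(y + 4)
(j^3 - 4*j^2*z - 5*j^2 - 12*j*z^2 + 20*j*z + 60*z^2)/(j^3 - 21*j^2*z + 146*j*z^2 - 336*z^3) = (j^2 + 2*j*z - 5*j - 10*z)/(j^2 - 15*j*z + 56*z^2)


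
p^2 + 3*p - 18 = (p - 3)*(p + 6)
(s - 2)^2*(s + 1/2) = s^3 - 7*s^2/2 + 2*s + 2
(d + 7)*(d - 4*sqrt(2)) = d^2 - 4*sqrt(2)*d + 7*d - 28*sqrt(2)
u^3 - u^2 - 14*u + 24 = (u - 3)*(u - 2)*(u + 4)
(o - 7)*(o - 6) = o^2 - 13*o + 42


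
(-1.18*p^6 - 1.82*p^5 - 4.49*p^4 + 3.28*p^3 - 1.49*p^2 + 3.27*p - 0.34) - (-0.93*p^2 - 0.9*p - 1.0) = -1.18*p^6 - 1.82*p^5 - 4.49*p^4 + 3.28*p^3 - 0.56*p^2 + 4.17*p + 0.66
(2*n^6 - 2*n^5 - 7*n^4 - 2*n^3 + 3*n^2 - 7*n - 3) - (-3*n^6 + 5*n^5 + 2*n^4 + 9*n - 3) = 5*n^6 - 7*n^5 - 9*n^4 - 2*n^3 + 3*n^2 - 16*n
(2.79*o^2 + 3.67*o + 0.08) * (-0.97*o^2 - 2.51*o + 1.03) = -2.7063*o^4 - 10.5628*o^3 - 6.4156*o^2 + 3.5793*o + 0.0824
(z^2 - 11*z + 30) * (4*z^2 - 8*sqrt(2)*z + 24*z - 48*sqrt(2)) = 4*z^4 - 20*z^3 - 8*sqrt(2)*z^3 - 144*z^2 + 40*sqrt(2)*z^2 + 288*sqrt(2)*z + 720*z - 1440*sqrt(2)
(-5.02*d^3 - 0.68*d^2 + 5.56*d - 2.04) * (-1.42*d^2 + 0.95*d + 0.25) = 7.1284*d^5 - 3.8034*d^4 - 9.7962*d^3 + 8.0088*d^2 - 0.548*d - 0.51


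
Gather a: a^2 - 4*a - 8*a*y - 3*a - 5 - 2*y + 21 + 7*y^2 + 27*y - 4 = a^2 + a*(-8*y - 7) + 7*y^2 + 25*y + 12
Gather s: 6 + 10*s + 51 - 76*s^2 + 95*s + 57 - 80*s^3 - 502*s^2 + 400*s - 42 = -80*s^3 - 578*s^2 + 505*s + 72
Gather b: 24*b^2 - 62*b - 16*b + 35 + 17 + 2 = 24*b^2 - 78*b + 54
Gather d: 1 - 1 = 0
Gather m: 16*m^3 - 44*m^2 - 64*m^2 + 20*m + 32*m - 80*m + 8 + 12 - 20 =16*m^3 - 108*m^2 - 28*m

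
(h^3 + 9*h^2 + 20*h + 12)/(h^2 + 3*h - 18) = (h^2 + 3*h + 2)/(h - 3)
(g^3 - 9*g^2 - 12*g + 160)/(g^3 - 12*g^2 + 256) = (g - 5)/(g - 8)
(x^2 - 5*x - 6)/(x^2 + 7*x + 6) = (x - 6)/(x + 6)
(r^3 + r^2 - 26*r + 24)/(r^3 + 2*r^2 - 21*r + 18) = (r - 4)/(r - 3)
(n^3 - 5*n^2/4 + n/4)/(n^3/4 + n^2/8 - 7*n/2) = 2*(4*n^2 - 5*n + 1)/(2*n^2 + n - 28)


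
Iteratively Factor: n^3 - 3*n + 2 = (n - 1)*(n^2 + n - 2) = (n - 1)*(n + 2)*(n - 1)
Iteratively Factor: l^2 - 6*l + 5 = (l - 5)*(l - 1)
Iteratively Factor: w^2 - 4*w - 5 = (w + 1)*(w - 5)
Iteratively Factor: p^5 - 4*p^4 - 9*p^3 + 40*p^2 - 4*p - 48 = (p + 3)*(p^4 - 7*p^3 + 12*p^2 + 4*p - 16) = (p - 2)*(p + 3)*(p^3 - 5*p^2 + 2*p + 8) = (p - 2)*(p + 1)*(p + 3)*(p^2 - 6*p + 8) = (p - 4)*(p - 2)*(p + 1)*(p + 3)*(p - 2)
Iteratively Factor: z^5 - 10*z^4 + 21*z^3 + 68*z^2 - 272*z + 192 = (z - 4)*(z^4 - 6*z^3 - 3*z^2 + 56*z - 48) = (z - 4)^2*(z^3 - 2*z^2 - 11*z + 12) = (z - 4)^2*(z - 1)*(z^2 - z - 12) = (z - 4)^2*(z - 1)*(z + 3)*(z - 4)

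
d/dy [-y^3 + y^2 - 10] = y*(2 - 3*y)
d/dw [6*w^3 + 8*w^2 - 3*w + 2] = 18*w^2 + 16*w - 3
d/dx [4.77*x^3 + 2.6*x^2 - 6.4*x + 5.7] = 14.31*x^2 + 5.2*x - 6.4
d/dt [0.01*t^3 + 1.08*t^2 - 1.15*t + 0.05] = 0.03*t^2 + 2.16*t - 1.15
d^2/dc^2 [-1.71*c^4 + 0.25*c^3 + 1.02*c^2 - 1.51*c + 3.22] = -20.52*c^2 + 1.5*c + 2.04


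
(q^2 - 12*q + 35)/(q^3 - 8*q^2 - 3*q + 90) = (q - 7)/(q^2 - 3*q - 18)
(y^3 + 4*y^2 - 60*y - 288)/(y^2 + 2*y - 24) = (y^2 - 2*y - 48)/(y - 4)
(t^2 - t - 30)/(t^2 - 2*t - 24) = (t + 5)/(t + 4)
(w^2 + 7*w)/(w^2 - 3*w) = (w + 7)/(w - 3)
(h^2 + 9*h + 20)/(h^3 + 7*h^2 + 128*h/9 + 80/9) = 9*(h + 5)/(9*h^2 + 27*h + 20)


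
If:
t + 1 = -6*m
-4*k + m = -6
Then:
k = 35/24 - t/24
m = -t/6 - 1/6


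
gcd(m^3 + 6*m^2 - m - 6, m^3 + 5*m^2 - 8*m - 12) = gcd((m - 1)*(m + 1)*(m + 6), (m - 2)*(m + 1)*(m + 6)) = m^2 + 7*m + 6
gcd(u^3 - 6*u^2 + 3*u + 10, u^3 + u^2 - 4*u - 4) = u^2 - u - 2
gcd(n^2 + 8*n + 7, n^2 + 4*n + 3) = n + 1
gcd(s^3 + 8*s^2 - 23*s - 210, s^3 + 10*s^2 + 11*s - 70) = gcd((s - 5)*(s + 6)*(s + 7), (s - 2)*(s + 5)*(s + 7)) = s + 7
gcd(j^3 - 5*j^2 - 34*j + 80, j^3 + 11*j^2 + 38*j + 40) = j + 5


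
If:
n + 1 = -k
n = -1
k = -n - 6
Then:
No Solution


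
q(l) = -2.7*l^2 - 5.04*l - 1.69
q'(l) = -5.4*l - 5.04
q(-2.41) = -5.23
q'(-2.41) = 7.97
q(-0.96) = 0.66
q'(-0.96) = 0.14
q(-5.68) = -60.17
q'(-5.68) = 25.63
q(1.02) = -9.64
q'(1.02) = -10.55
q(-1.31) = 0.28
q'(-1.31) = 2.03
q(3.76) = -58.81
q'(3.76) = -25.34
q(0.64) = -6.02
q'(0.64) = -8.50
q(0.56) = -5.36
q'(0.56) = -8.06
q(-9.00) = -175.03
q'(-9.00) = 43.56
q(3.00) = -41.11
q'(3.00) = -21.24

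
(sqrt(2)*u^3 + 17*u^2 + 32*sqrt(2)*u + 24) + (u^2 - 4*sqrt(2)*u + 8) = sqrt(2)*u^3 + 18*u^2 + 28*sqrt(2)*u + 32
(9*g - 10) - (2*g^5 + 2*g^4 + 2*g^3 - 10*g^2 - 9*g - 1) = -2*g^5 - 2*g^4 - 2*g^3 + 10*g^2 + 18*g - 9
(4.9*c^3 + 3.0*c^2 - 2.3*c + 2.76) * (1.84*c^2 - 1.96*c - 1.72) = 9.016*c^5 - 4.084*c^4 - 18.54*c^3 + 4.4264*c^2 - 1.4536*c - 4.7472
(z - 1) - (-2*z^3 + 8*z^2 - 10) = 2*z^3 - 8*z^2 + z + 9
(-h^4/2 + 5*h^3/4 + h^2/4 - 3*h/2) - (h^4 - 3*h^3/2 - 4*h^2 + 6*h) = -3*h^4/2 + 11*h^3/4 + 17*h^2/4 - 15*h/2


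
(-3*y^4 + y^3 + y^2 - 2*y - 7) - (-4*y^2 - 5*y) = -3*y^4 + y^3 + 5*y^2 + 3*y - 7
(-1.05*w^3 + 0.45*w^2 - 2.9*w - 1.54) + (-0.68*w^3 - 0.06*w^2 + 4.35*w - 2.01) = -1.73*w^3 + 0.39*w^2 + 1.45*w - 3.55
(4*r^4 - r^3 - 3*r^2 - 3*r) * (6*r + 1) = 24*r^5 - 2*r^4 - 19*r^3 - 21*r^2 - 3*r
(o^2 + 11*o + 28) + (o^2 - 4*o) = 2*o^2 + 7*o + 28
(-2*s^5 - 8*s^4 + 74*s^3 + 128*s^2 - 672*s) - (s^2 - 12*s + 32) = -2*s^5 - 8*s^4 + 74*s^3 + 127*s^2 - 660*s - 32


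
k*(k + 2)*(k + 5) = k^3 + 7*k^2 + 10*k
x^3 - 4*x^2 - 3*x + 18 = (x - 3)^2*(x + 2)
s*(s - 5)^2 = s^3 - 10*s^2 + 25*s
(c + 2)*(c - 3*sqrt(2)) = c^2 - 3*sqrt(2)*c + 2*c - 6*sqrt(2)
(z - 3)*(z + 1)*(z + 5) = z^3 + 3*z^2 - 13*z - 15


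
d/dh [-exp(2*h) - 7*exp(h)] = (-2*exp(h) - 7)*exp(h)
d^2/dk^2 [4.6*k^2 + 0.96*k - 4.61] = 9.20000000000000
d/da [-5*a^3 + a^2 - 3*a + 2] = -15*a^2 + 2*a - 3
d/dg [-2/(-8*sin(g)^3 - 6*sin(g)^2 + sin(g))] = 2*(-24*cos(g) - 12/tan(g) + cos(g)/sin(g)^2)/(8*sin(g)^2 + 6*sin(g) - 1)^2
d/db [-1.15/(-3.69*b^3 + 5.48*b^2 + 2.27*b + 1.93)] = (-12.7305*b^2 + 12.604*b + 2.6105)/(-3.69*b^3 + 5.48*b^2 + 2.27*b + 1.93)^2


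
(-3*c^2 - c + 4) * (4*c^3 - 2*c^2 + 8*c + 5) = -12*c^5 + 2*c^4 - 6*c^3 - 31*c^2 + 27*c + 20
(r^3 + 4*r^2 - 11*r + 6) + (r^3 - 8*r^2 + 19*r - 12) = 2*r^3 - 4*r^2 + 8*r - 6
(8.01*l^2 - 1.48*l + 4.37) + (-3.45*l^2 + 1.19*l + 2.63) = 4.56*l^2 - 0.29*l + 7.0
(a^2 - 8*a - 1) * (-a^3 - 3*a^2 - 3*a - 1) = -a^5 + 5*a^4 + 22*a^3 + 26*a^2 + 11*a + 1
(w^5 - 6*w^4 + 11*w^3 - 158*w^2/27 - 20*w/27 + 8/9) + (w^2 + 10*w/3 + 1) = w^5 - 6*w^4 + 11*w^3 - 131*w^2/27 + 70*w/27 + 17/9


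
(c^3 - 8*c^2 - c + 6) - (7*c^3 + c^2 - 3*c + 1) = -6*c^3 - 9*c^2 + 2*c + 5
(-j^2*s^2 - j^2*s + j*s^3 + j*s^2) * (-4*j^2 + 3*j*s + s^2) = 4*j^4*s^2 + 4*j^4*s - 7*j^3*s^3 - 7*j^3*s^2 + 2*j^2*s^4 + 2*j^2*s^3 + j*s^5 + j*s^4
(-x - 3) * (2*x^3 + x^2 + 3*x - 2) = -2*x^4 - 7*x^3 - 6*x^2 - 7*x + 6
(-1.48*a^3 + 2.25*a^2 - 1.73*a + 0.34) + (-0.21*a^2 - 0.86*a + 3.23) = -1.48*a^3 + 2.04*a^2 - 2.59*a + 3.57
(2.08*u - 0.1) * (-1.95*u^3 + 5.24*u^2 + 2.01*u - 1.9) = -4.056*u^4 + 11.0942*u^3 + 3.6568*u^2 - 4.153*u + 0.19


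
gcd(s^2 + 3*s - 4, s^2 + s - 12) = s + 4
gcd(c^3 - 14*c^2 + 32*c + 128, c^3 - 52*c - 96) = c^2 - 6*c - 16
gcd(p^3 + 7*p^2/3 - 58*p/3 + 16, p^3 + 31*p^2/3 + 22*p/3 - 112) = p^2 + 10*p/3 - 16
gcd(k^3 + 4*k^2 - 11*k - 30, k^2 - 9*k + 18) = k - 3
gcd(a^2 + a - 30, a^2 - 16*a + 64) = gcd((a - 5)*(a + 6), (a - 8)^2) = 1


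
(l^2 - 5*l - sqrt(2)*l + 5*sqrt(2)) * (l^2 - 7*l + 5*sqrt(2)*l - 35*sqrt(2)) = l^4 - 12*l^3 + 4*sqrt(2)*l^3 - 48*sqrt(2)*l^2 + 25*l^2 + 120*l + 140*sqrt(2)*l - 350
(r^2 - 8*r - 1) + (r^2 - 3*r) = 2*r^2 - 11*r - 1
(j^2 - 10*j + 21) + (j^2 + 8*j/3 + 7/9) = 2*j^2 - 22*j/3 + 196/9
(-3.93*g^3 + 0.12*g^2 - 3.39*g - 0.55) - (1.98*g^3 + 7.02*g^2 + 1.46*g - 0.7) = -5.91*g^3 - 6.9*g^2 - 4.85*g + 0.15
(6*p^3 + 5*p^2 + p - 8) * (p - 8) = 6*p^4 - 43*p^3 - 39*p^2 - 16*p + 64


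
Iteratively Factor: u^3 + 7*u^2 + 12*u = (u + 3)*(u^2 + 4*u) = (u + 3)*(u + 4)*(u)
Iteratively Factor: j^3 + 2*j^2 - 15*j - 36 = (j - 4)*(j^2 + 6*j + 9) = (j - 4)*(j + 3)*(j + 3)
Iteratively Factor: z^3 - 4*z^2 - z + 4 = (z + 1)*(z^2 - 5*z + 4) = (z - 1)*(z + 1)*(z - 4)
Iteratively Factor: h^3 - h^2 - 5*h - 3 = (h - 3)*(h^2 + 2*h + 1) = (h - 3)*(h + 1)*(h + 1)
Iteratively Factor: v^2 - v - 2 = (v - 2)*(v + 1)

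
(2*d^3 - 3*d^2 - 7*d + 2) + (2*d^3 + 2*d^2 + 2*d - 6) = 4*d^3 - d^2 - 5*d - 4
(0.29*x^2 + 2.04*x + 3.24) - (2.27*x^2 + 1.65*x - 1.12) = -1.98*x^2 + 0.39*x + 4.36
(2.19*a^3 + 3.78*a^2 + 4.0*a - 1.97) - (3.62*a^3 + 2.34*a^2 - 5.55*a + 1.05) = -1.43*a^3 + 1.44*a^2 + 9.55*a - 3.02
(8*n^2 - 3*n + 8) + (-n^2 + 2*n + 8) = 7*n^2 - n + 16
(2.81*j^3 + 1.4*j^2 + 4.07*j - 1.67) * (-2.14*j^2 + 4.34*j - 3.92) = -6.0134*j^5 + 9.1994*j^4 - 13.649*j^3 + 15.7496*j^2 - 23.2022*j + 6.5464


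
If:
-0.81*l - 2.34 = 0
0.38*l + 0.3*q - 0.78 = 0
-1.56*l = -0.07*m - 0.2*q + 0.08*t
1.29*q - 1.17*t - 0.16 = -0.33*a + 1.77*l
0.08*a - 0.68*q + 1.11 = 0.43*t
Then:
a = -192.20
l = -2.89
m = -131.49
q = 6.26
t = -43.07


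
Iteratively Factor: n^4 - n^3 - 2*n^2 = (n + 1)*(n^3 - 2*n^2) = n*(n + 1)*(n^2 - 2*n) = n*(n - 2)*(n + 1)*(n)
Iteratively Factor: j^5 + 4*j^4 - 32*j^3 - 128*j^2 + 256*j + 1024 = (j + 4)*(j^4 - 32*j^2 + 256) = (j + 4)^2*(j^3 - 4*j^2 - 16*j + 64) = (j - 4)*(j + 4)^2*(j^2 - 16) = (j - 4)*(j + 4)^3*(j - 4)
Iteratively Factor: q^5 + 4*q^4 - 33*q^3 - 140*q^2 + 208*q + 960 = (q - 3)*(q^4 + 7*q^3 - 12*q^2 - 176*q - 320) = (q - 3)*(q + 4)*(q^3 + 3*q^2 - 24*q - 80) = (q - 3)*(q + 4)^2*(q^2 - q - 20) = (q - 3)*(q + 4)^3*(q - 5)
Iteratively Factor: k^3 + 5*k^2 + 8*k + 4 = (k + 1)*(k^2 + 4*k + 4) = (k + 1)*(k + 2)*(k + 2)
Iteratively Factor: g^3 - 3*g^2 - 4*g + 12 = (g + 2)*(g^2 - 5*g + 6) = (g - 3)*(g + 2)*(g - 2)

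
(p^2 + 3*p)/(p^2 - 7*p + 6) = p*(p + 3)/(p^2 - 7*p + 6)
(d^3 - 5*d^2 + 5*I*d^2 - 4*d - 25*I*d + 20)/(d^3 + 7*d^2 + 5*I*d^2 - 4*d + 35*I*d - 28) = (d - 5)/(d + 7)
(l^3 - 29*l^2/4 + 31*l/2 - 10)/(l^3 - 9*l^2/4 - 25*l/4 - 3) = (4*l^2 - 13*l + 10)/(4*l^2 + 7*l + 3)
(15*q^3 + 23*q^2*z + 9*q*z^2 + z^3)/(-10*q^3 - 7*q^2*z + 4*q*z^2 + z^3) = (3*q + z)/(-2*q + z)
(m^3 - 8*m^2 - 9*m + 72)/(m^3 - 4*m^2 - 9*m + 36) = (m - 8)/(m - 4)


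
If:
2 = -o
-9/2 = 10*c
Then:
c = -9/20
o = -2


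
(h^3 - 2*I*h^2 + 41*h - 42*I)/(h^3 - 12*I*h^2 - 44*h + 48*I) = (h^3 - 2*I*h^2 + 41*h - 42*I)/(h^3 - 12*I*h^2 - 44*h + 48*I)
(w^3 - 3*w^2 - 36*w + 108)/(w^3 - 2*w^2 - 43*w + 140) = (w^3 - 3*w^2 - 36*w + 108)/(w^3 - 2*w^2 - 43*w + 140)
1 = 1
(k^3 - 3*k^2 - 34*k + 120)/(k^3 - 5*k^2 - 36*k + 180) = (k - 4)/(k - 6)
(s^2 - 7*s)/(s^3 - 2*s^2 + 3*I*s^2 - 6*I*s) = (s - 7)/(s^2 + s*(-2 + 3*I) - 6*I)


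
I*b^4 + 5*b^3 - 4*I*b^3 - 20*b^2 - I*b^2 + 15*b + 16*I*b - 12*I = (b - 3)*(b - 4*I)*(b - I)*(I*b - I)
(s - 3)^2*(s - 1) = s^3 - 7*s^2 + 15*s - 9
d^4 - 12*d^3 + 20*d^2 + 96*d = d*(d - 8)*(d - 6)*(d + 2)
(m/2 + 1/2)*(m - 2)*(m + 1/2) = m^3/2 - m^2/4 - 5*m/4 - 1/2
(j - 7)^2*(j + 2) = j^3 - 12*j^2 + 21*j + 98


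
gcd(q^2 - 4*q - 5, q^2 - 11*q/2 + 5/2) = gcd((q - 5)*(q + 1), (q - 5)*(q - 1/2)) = q - 5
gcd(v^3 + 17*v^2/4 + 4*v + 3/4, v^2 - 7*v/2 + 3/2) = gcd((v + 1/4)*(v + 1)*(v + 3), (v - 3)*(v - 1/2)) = 1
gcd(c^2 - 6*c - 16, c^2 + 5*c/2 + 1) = c + 2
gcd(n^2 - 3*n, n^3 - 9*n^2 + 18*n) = n^2 - 3*n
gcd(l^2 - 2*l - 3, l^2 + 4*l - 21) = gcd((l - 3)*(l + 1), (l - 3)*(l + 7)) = l - 3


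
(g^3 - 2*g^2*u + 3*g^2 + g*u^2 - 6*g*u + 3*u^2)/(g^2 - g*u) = g - u + 3 - 3*u/g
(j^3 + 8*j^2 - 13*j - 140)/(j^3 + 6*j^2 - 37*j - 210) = (j - 4)/(j - 6)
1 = 1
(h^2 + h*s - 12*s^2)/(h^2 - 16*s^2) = (-h + 3*s)/(-h + 4*s)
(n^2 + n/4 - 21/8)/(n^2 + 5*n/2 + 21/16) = 2*(2*n - 3)/(4*n + 3)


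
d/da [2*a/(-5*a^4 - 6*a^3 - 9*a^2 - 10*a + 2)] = 2*(15*a^4 + 12*a^3 + 9*a^2 + 2)/(25*a^8 + 60*a^7 + 126*a^6 + 208*a^5 + 181*a^4 + 156*a^3 + 64*a^2 - 40*a + 4)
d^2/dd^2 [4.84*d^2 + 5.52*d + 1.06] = 9.68000000000000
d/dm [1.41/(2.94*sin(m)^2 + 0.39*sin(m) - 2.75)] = -(8.2908*sin(m) + 0.5499)*cos(m)/(2.94*sin(m)^2 + 0.39*sin(m) - 2.75)^2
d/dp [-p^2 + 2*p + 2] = 2 - 2*p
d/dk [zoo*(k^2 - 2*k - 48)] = zoo*(k - 1)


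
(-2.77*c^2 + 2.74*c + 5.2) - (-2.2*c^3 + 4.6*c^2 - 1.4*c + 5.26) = 2.2*c^3 - 7.37*c^2 + 4.14*c - 0.0599999999999996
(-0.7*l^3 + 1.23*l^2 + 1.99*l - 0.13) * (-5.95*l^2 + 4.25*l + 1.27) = 4.165*l^5 - 10.2935*l^4 - 7.502*l^3 + 10.7931*l^2 + 1.9748*l - 0.1651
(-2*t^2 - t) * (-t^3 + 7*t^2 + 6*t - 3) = 2*t^5 - 13*t^4 - 19*t^3 + 3*t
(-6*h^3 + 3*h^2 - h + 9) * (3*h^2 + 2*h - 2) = -18*h^5 - 3*h^4 + 15*h^3 + 19*h^2 + 20*h - 18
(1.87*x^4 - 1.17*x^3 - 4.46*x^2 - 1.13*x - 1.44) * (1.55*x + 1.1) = 2.8985*x^5 + 0.2435*x^4 - 8.2*x^3 - 6.6575*x^2 - 3.475*x - 1.584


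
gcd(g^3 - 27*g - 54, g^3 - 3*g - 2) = 1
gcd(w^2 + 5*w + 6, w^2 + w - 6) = w + 3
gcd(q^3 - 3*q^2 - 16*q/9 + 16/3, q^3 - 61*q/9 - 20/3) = q^2 - 5*q/3 - 4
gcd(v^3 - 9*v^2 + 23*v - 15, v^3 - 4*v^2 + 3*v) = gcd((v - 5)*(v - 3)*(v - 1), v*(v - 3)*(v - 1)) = v^2 - 4*v + 3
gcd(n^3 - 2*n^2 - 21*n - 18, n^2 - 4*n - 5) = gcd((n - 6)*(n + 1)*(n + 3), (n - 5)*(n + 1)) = n + 1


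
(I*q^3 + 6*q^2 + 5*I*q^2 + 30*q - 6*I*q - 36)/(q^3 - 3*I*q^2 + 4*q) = (I*q^3 + q^2*(6 + 5*I) + 6*q*(5 - I) - 36)/(q*(q^2 - 3*I*q + 4))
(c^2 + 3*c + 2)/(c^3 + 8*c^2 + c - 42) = (c^2 + 3*c + 2)/(c^3 + 8*c^2 + c - 42)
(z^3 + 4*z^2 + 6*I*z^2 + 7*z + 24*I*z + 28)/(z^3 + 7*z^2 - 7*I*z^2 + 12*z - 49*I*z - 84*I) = (z^2 + 6*I*z + 7)/(z^2 + z*(3 - 7*I) - 21*I)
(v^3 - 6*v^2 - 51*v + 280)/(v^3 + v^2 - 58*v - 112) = (v - 5)/(v + 2)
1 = 1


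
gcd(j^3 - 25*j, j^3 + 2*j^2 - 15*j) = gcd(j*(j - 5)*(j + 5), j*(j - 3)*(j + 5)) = j^2 + 5*j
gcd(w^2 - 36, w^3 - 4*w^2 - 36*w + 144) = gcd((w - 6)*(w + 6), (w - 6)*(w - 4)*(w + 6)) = w^2 - 36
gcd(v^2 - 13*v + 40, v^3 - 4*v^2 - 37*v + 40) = v - 8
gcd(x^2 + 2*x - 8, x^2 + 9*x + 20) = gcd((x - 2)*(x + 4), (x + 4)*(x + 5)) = x + 4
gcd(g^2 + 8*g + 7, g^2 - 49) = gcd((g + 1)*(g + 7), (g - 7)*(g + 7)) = g + 7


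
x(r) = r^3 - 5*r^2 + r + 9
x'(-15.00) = 826.00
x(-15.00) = -4506.00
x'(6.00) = 49.00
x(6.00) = 51.00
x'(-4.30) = 99.47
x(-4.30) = -167.26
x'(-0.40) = 5.48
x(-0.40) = 7.74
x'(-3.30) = 66.67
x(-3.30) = -84.69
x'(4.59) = 18.30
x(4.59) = 4.95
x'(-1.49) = 22.56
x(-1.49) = -6.90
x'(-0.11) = 2.14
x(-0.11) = 8.83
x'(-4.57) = 109.35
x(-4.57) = -195.44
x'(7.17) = 83.53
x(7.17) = 127.73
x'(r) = 3*r^2 - 10*r + 1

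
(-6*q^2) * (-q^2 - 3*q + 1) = 6*q^4 + 18*q^3 - 6*q^2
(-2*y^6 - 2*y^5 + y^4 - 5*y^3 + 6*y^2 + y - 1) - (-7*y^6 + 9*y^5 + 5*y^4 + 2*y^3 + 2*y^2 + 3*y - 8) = 5*y^6 - 11*y^5 - 4*y^4 - 7*y^3 + 4*y^2 - 2*y + 7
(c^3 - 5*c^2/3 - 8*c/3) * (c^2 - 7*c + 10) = c^5 - 26*c^4/3 + 19*c^3 + 2*c^2 - 80*c/3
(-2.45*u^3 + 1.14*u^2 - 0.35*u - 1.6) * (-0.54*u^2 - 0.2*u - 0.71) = 1.323*u^5 - 0.1256*u^4 + 1.7005*u^3 + 0.1246*u^2 + 0.5685*u + 1.136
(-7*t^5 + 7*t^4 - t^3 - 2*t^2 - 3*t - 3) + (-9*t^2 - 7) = -7*t^5 + 7*t^4 - t^3 - 11*t^2 - 3*t - 10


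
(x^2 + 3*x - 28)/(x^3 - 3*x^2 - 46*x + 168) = 1/(x - 6)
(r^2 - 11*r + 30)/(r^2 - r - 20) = (r - 6)/(r + 4)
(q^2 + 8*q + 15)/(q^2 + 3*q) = (q + 5)/q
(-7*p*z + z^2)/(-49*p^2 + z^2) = z/(7*p + z)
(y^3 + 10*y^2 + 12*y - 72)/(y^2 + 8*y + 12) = (y^2 + 4*y - 12)/(y + 2)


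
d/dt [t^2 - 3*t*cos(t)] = 3*t*sin(t) + 2*t - 3*cos(t)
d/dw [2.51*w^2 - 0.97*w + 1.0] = 5.02*w - 0.97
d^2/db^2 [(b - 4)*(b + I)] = 2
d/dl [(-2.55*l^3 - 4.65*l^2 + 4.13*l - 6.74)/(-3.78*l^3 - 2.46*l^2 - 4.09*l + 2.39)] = (-11.304*l^4 + 52.0818*l^3 - 65.5368*l^2 - 55.3878*l - 17.6959)/(14.2884*l^6 + 18.5976*l^5 + 36.972*l^4 + 2.0544*l^3 + 4.9693*l^2 - 19.5502*l + 5.7121)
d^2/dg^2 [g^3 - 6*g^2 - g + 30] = 6*g - 12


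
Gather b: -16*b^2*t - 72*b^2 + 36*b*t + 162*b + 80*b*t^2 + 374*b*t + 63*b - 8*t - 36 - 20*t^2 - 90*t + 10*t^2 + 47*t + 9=b^2*(-16*t - 72) + b*(80*t^2 + 410*t + 225) - 10*t^2 - 51*t - 27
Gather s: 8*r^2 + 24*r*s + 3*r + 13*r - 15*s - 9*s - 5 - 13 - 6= 8*r^2 + 16*r + s*(24*r - 24) - 24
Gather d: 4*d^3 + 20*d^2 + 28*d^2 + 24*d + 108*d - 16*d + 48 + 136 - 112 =4*d^3 + 48*d^2 + 116*d + 72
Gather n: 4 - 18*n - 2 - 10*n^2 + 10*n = -10*n^2 - 8*n + 2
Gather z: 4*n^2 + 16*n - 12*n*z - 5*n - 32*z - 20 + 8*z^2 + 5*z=4*n^2 + 11*n + 8*z^2 + z*(-12*n - 27) - 20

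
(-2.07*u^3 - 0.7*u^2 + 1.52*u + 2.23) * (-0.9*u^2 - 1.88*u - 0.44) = 1.863*u^5 + 4.5216*u^4 + 0.8588*u^3 - 4.5566*u^2 - 4.8612*u - 0.9812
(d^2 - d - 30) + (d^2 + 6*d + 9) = 2*d^2 + 5*d - 21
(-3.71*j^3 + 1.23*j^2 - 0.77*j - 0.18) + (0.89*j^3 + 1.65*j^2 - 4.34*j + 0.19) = -2.82*j^3 + 2.88*j^2 - 5.11*j + 0.01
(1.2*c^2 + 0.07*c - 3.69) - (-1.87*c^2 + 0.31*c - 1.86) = 3.07*c^2 - 0.24*c - 1.83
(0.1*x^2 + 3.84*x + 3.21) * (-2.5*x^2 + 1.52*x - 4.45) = -0.25*x^4 - 9.448*x^3 - 2.6332*x^2 - 12.2088*x - 14.2845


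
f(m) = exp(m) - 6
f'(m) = exp(m)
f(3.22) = 19.03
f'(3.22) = 25.03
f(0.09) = -4.91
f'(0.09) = 1.09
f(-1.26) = -5.72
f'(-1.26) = 0.28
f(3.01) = 14.29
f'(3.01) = 20.29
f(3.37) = 23.08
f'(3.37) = 29.08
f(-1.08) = -5.66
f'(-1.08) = 0.34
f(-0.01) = -5.01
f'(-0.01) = 0.99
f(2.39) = 4.91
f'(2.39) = 10.91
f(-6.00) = -6.00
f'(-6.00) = 0.00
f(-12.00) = -6.00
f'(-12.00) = 0.00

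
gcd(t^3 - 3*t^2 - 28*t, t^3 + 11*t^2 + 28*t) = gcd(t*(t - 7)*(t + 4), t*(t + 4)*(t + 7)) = t^2 + 4*t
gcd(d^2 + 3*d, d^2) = d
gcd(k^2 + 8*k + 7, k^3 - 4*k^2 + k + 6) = k + 1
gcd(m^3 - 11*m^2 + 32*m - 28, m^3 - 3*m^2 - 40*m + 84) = m^2 - 9*m + 14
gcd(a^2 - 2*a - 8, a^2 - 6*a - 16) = a + 2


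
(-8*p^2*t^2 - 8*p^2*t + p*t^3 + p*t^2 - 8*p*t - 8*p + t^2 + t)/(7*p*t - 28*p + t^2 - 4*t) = (-8*p^2*t^2 - 8*p^2*t + p*t^3 + p*t^2 - 8*p*t - 8*p + t^2 + t)/(7*p*t - 28*p + t^2 - 4*t)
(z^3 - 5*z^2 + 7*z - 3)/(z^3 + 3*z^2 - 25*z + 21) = (z - 1)/(z + 7)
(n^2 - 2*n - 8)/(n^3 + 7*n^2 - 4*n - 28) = (n - 4)/(n^2 + 5*n - 14)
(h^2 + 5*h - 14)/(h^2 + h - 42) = (h - 2)/(h - 6)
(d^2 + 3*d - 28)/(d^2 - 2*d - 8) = (d + 7)/(d + 2)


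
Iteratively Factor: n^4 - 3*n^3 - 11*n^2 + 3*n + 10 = (n - 5)*(n^3 + 2*n^2 - n - 2) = (n - 5)*(n + 2)*(n^2 - 1) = (n - 5)*(n - 1)*(n + 2)*(n + 1)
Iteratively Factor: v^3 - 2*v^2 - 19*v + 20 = (v - 1)*(v^2 - v - 20) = (v - 1)*(v + 4)*(v - 5)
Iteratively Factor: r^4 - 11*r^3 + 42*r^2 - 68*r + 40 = (r - 2)*(r^3 - 9*r^2 + 24*r - 20) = (r - 5)*(r - 2)*(r^2 - 4*r + 4) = (r - 5)*(r - 2)^2*(r - 2)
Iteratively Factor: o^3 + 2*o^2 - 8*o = (o - 2)*(o^2 + 4*o) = (o - 2)*(o + 4)*(o)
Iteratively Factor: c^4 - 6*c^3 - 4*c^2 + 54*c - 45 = (c + 3)*(c^3 - 9*c^2 + 23*c - 15) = (c - 3)*(c + 3)*(c^2 - 6*c + 5) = (c - 3)*(c - 1)*(c + 3)*(c - 5)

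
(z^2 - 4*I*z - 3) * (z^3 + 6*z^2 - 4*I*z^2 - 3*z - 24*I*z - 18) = z^5 + 6*z^4 - 8*I*z^4 - 22*z^3 - 48*I*z^3 - 132*z^2 + 24*I*z^2 + 9*z + 144*I*z + 54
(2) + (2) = 4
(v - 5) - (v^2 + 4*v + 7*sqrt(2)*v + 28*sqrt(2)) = -v^2 - 7*sqrt(2)*v - 3*v - 28*sqrt(2) - 5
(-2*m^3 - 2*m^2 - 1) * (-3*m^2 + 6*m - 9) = 6*m^5 - 6*m^4 + 6*m^3 + 21*m^2 - 6*m + 9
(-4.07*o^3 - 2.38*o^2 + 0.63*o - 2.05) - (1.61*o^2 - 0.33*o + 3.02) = -4.07*o^3 - 3.99*o^2 + 0.96*o - 5.07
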